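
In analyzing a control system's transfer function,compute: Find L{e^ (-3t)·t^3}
First shifting: L{e^(at)f(t)}=F(s-a)
L{t^3}=6/s^4
Shift s → s + 3: 6/(s + 3)^4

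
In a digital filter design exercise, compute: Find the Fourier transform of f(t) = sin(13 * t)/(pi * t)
sin(W*t)/(pi*t)=(W/pi)*sinc(W*t/pi) is the impulse response of the ideal low-pass filter with cutoff W (here W=13).
Its Fourier transform is a rectangular function:
F(omega)=1 for |omega| < 13, 0 otherwise

Answer: rect(omega/26) [i.e., 1 for |omega| < 13, 0 otherwise]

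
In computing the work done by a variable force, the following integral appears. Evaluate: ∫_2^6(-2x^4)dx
Step 1: Find antiderivative F(x) = (-2/5)x^5
Step 2: F(6) - F(2) = -15552/5 - (-64/5) = -15488/5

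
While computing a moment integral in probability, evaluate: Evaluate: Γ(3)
Γ(n) = (n-1)! for positive integers
Γ(3) = 2! = 2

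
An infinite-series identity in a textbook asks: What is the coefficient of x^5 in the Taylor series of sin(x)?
sin(x) = Σ (-1)^k x^(2k+1)/(2k+1)!
For x^5: (-1)^2/5! = 1/120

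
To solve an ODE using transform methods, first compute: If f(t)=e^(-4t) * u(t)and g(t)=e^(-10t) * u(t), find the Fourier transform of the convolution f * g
By the convolution theorem: F{f*g}=F(omega)*G(omega)
F(omega)=1/(4+j*omega), G(omega)=1/(10+j*omega)
F{f*g}=1/((4+j*omega)(10+j*omega))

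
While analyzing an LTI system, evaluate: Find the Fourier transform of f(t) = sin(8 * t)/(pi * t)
sin(W * t)/(pi * t) = (W/pi) * sinc(W * t/pi) is the impulse response of the ideal low-pass filter with cutoff W (here W = 8).
Its Fourier transform is a rectangular function:
F(omega) = 1 for |omega| < 8, 0 otherwise

Answer: rect(omega/16) [i.e., 1 for |omega| < 8, 0 otherwise]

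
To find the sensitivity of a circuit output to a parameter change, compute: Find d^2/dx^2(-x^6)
Apply power rule 2 times:
d^1: -6x^5
d^2: -30x^4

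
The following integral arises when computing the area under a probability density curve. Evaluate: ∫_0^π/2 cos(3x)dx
Antiderivative: sin(3x)/3
Evaluate at bounds: [sin(3·π/2)/3] - [sin(3·0)/3]
=((-1) - (0))/3=-1/3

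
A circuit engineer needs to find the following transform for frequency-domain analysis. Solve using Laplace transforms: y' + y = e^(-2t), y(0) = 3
Take L: sY - 3+Y = 1/(s+2)
Y(s+1) = 1/(s+2)+3
Y = 1/((s+2)(s+1))+3/(s+1)
Partial fractions: 1/((s+2)(s+1)) = -1/(s+2)+1/(s+1)
So Y = -1/(s+2)+4/(s+1)
Inverse Laplace transform (L^(-1){1/(s+2)} = e^(-2t), L^(-1){1/(s+1)} = e^(-t)):

Answer: y(t) = -1·e^(-2t)+4·e^(-t)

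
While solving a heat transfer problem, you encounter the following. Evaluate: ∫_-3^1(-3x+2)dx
Step 1: Find antiderivative F(x)=(-3/2)x^2 + 2x
Step 2: F(1) - F(-3)=1/2 - (-39/2)=20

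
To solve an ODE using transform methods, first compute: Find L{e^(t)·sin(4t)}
First shifting: L{e^(at)f(t)} = F(s-a)
L{sin(4t)} = 4/(s² + 16)
Shift: 4/((s-1)² + 16)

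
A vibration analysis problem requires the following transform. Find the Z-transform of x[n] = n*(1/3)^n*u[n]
Using the property Z{n*a^n*u[n]}=az/(z-a)^2
With a=1/3: X(z)=(1/3)z/(z - 1/3)^2, |z| > 1/3

Answer: (1/3)z/(z - 1/3)^2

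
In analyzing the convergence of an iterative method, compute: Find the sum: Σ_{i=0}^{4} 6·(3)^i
Geometric series: S = a(1 - r^n)/(1 - r)
a = 6, r = 3, n = 5
S = 6(1 - 243)/-2 = 726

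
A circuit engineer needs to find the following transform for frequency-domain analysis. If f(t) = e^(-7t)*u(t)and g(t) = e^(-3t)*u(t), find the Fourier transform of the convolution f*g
By the convolution theorem: F{f * g} = F(omega) * G(omega)
F(omega) = 1/(7+j * omega), G(omega) = 1/(3+j * omega)
F{f * g} = 1/((7+j * omega)(3+j * omega))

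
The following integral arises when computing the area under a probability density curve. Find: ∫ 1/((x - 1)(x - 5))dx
Partial fractions: 1/((x-1)(x-5)) = A/(x-1) + B/(x-5)
A = -1/4, B = 1/4
∫ [-1/4· 1/(x-1) + 1/4· 1/(x-5)] dx
= (1/4)[ln|x-5| - ln|x-1|] + C

Answer: (1/4)·ln|(x-5)/(x-1)| + C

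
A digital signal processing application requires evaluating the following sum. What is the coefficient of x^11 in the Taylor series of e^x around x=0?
Taylor series of e^x = Σ x^n/n!
Coefficient of x^11 = 1/11! = 1/39916800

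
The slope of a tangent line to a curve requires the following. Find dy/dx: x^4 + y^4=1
Differentiate: 4x^3+4y^3·(dy/dx)=0
dy/dx=-4x^3/(4y^3)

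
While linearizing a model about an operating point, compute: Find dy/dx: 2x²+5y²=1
Differentiate: 4x + 10y·(dy/dx)=0
dy/dx=-4x/(10y)=-(2/5)·(x/y)

Answer: dy/dx=-(2/5)·(x/y)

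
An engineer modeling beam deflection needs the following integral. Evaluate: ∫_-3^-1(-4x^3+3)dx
Step 1: Find antiderivative F(x) = -x^4+3x
Step 2: F(-1) - F(-3) = -4 - (-90) = 86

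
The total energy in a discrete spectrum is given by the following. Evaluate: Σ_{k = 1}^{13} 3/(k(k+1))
Partial fractions: 3/(k(k + 1))=3/k - 3/(k + 1)
Telescoping sum: 3(1 - 1/14)=3·13/14

Answer: 39/14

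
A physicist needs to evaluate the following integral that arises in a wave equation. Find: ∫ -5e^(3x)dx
Since d/dx[e^(3x)] = 3e^(3x), we get -5/3 e^(3x)+C

Answer: (-5/3)e^(3x)+C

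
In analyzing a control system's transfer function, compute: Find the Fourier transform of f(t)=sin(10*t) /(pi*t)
sin(W * t)/(pi * t) = (W/pi) * sinc(W * t/pi) is the impulse response of the ideal low-pass filter with cutoff W (here W = 10).
Its Fourier transform is a rectangular function:
F(omega) = 1 for |omega| < 10, 0 otherwise

Answer: rect(omega/20) [i.e., 1 for |omega| < 10, 0 otherwise]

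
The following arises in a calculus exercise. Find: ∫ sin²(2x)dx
Using identity sin²(u)=(1 - cos(2u))/2:
∫ (1 - cos(4x))/2 dx=x/2 - sin(4x)/8 + C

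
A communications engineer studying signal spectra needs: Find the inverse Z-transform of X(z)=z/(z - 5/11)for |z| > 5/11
Standard pair: z/(z-a) <-> a^n*u[n] for causal signals
With a=5/11: x[n]=(5/11)^n*u[n]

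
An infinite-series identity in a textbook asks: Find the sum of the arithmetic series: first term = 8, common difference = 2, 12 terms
Last term: a_n=8+(12-1)·2=30
Sum=n(a_1+a_n)/2=12(8+30)/2=228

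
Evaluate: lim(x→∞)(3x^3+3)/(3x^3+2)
Divide numerator and denominator by x^3:
lim (3+3/x^3)/(3+2/x^3)=1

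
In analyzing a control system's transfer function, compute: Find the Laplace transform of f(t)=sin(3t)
L{sin(wt)} = w/(s² + w²)
L{sin(3t)} = 3/(s² + 9)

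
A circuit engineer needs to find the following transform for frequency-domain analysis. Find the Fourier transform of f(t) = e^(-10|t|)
Using the standard pair: F{e^(-a|t|)}=2a/(a^2+omega^2)
With a=10: F(omega)=20/(100+omega^2)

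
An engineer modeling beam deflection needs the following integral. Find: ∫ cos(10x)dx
Using substitution u=10x: ∫ cos(u) du/10=sin(u)/10+C

Answer: (1/10)sin(10x)+C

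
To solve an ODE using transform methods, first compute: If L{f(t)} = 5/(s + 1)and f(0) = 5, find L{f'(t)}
L{f'(t)}=s·F(s) - f(0)=5s/(s+1)-5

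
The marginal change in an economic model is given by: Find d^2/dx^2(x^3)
Apply power rule 2 times:
d^1: 3x^2
d^2: 6x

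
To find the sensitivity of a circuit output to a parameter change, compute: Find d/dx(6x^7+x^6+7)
Power rule: d/dx(ax^n)=n·a·x^(n-1)
Term by term: 42·x^6 + 6·x^5

Answer: 42x^6 + 6x^5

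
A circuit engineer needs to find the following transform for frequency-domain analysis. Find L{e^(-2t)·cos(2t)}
First shifting: L{e^(at)f(t)} = F(s-a)
L{cos(2t)} = s/(s²+4)
Shift: (s+2)/((s+2)²+4)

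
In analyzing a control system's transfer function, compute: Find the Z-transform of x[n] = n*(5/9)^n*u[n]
Using the property Z{n*a^n*u[n]} = az/(z-a)^2
With a = 5/9: X(z) = (5/9)z/(z - 5/9)^2, |z| > 5/9

Answer: (5/9)z/(z - 5/9)^2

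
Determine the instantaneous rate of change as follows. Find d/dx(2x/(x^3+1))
Quotient rule: (f/g)' = (f'g - fg')/g²
f = 2x, f' = 2
g = x^3 + 1, g' = 3x^2

Answer: (2·(x^3 + 1) - 6x^3)/(x^3 + 1)²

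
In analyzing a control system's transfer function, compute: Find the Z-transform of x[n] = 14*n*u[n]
Z{n * u[n]} = z/(z-1)^2
By linearity: Z{14 * n * u[n]} = 14z/(z-1)^2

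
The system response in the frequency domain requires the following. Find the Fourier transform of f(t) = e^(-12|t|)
Using the standard pair: F{e^(-a|t|)}=2a/(a^2 + omega^2)
With a=12: F(omega)=24/(144 + omega^2)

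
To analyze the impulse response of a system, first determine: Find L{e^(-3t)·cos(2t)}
First shifting: L{e^(at)f(t)} = F(s-a)
L{cos(2t)} = s/(s²+4)
Shift: (s+3)/((s+3)²+4)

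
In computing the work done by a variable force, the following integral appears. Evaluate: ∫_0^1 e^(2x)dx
Antiderivative: (1/2)e^(2x)
Evaluate: (1/2)(e^2 - 1)

Answer: (e^2 - 1)/2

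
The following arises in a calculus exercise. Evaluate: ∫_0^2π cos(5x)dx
Antiderivative: sin(5x)/5
Evaluate at bounds: [sin(5·2π)/5] - [sin(5·0)/5]
=((0) - (0))/5=0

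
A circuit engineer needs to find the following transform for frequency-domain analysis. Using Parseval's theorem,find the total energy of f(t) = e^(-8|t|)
Parseval's theorem: E=integral |f(t)|^2 dt=(1/2pi) integral |F(omega)|^2 domega
E=integral_{-inf}^{inf} e^(-16|t|) dt=2*integral_0^inf e^(-16t) dt=2/(2*8)=1/8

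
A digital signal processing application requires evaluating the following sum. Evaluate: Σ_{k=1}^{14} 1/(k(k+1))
Partial fractions: 1/(k(k+1)) = 1/k - 1/(k+1)
Telescoping sum: 1(1-1/15) = 1·14/15

Answer: 14/15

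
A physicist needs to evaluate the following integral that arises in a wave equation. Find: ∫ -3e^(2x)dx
Since d/dx[e^(2x)]=2e^(2x), we get -3/2 e^(2x)+C

Answer: (-3/2)e^(2x)+C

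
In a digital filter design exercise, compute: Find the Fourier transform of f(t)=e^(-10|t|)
Using the standard pair: F{e^(-a|t|)} = 2a/(a^2 + omega^2)
With a = 10: F(omega) = 20/(100 + omega^2)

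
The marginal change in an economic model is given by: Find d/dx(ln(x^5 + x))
Chain rule: d/dx[ln(u)] = u'/u where u = x^5 + x
u' = 5x^4 + 1

Answer: (5x^4 + 1)/(x^5 + x)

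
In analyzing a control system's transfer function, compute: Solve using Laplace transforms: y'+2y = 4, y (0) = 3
Take L of both sides: sY(s) - 3 + 2Y(s)=4/s
Y(s)(s + 2)=4/s + 3
Y(s)=4/(s(s + 2)) + 3/(s + 2)
Partial fractions: 4/(s(s + 2))=2/s - 2/(s + 2)
So Y(s)=2/s + 1/(s + 2)
Inverse transform (L^(-1){1/s}=1, L^(-1){1/(s + 2)}=e^(-2t)):

Answer: y(t)=2 + e^(-2t)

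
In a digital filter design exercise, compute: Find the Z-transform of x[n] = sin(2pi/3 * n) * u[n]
Z{sin(w0*n)*u[n]}=z*sin(w0)/(z^2-2z*cos(w0)+1)
With w0=2pi/3: X(z)=z*sin(2pi/3)/(z^2-2z*cos(2pi/3)+1)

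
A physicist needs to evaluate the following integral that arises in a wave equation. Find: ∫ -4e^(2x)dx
Since d/dx[e^(2x)]=2e^(2x), we get -2 e^(2x) + C

Answer: -2e^(2x) + C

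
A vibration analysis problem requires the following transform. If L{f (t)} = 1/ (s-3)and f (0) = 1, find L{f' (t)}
L{f'(t)} = s·F(s) - f(0) = s/(s-3)-1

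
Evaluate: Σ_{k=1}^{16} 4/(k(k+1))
Partial fractions: 4/(k(k+1)) = 4/k - 4/(k+1)
Telescoping sum: 4(1-1/17) = 4·16/17

Answer: 64/17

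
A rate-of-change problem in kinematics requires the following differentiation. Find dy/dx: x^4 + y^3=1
Differentiate: 4x^3+3y^2·(dy/dx) = 0
dy/dx = -4x^3/(3y^2)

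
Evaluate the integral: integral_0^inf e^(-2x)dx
integral_0^inf e^(-2x) dx=[-1/2*e^(-2x)]_0^inf
=0 - (-1/2)=1/2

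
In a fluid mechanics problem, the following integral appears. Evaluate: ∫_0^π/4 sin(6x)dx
Antiderivative: -cos(6x)/6
Evaluate at bounds: [-cos(6·π/4)/6] - [-cos(6·0)/6]
=(-(0) + (1))/6=1/6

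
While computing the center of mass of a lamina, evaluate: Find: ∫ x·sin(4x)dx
By parts: u=x, dv=sin(4x) dx
du=dx, v=-cos(4x)/4
=-x·cos(4x)/4+sin(4x)/4²+C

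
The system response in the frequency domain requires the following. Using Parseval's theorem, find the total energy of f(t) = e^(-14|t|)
Parseval's theorem: E = integral |f(t)|^2 dt = (1/2pi) integral |F(omega)|^2 domega
E = integral_{-inf}^{inf} e^(-28|t|) dt = 2 * integral_0^inf e^(-28t) dt = 2/(2 * 14) = 1/14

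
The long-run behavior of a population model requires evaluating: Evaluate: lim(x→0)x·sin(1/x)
Squeeze theorem: -|x| ≤ x·sin(1/x) ≤ |x|
Since x → 0 as x → 0, by squeeze theorem the limit is 0

Answer: 0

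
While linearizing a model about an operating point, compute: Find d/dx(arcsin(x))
d/dx[arcsin(u)] = u'/√(1-u²), u = x, u' = 1

Answer: 1/√(1-x²)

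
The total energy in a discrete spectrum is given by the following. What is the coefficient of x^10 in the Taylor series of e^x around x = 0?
Taylor series of e^x = Σ x^n/n!
Coefficient of x^10 = 1/10! = 1/3628800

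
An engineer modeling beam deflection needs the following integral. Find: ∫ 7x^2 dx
Using power rule: ∫ 7x^2 dx=7/3 x^3+C=(7/3)x^3+C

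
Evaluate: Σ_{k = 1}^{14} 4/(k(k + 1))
Partial fractions: 4/(k(k+1)) = 4/k - 4/(k+1)
Telescoping sum: 4(1-1/15) = 4·14/15

Answer: 56/15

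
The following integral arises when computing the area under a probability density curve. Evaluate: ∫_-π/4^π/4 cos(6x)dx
Antiderivative: sin(6x)/6
Evaluate at bounds: [sin(6·π/4)/6] - [sin(6·-π/4)/6]
= ((-1) - (1))/6 = -1/3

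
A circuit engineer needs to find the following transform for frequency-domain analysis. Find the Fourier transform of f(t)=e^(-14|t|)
Using the standard pair: F{e^(-a|t|)} = 2a/(a^2+omega^2)
With a = 14: F(omega) = 28/(196+omega^2)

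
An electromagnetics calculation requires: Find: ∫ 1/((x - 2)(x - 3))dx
Partial fractions: 1/((x-2)(x-3)) = A/(x-2) + B/(x-3)
A = -1, B = 1
∫ [-1· 1/(x-2) + 1· 1/(x-3)] dx
= (1)[ln|x-3| - ln|x-2|] + C

Answer: ln|(x-3)/(x-2)| + C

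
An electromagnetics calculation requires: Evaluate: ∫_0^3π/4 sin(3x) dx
Antiderivative: -cos(3x)/3
Evaluate at bounds: [-cos(3·3π/4)/3] - [-cos(3·0)/3]
=(-(√2/2)+(1))/3=1/3 - √2/6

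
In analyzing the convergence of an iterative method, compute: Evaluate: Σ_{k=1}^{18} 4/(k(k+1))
Partial fractions: 4/(k(k + 1)) = 4/k - 4/(k + 1)
Telescoping sum: 4(1 - 1/19) = 4·18/19

Answer: 72/19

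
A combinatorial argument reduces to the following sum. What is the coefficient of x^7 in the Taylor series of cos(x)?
cos(x) has only even powers. Coefficient of x^7=0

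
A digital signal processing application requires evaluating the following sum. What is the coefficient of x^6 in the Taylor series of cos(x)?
cos(x)=Σ (-1)^k x^(2k)/(2k)!
For x^6: (-1)^3/6!=-1/720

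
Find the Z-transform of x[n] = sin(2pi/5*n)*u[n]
Z{sin(w0 * n) * u[n]}=z * sin(w0)/(z^2 - 2z * cos(w0) + 1)
With w0=2pi/5: X(z)=z * sin(2pi/5)/(z^2 - 2z * cos(2pi/5) + 1)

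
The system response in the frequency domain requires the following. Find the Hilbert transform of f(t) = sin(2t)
The Hilbert transform shifts each frequency component by -pi/2.
H{sin(wt)}=-cos(wt)
With w=2: H{sin(2t)}=-cos(2t)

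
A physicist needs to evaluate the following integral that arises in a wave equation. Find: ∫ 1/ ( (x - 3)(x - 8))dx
Partial fractions: 1/((x-3)(x-8)) = A/(x-3)+B/(x-8)
A = -1/5, B = 1/5
∫ [-1/5· 1/(x-3)+1/5· 1/(x-8)] dx
= (1/5)[ln|x-8| - ln|x-3|]+C

Answer: (1/5)·ln|(x-8)/(x-3)|+C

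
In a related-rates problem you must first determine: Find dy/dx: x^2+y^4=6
Differentiate: 2x + 4y^3·(dy/dx) = 0
dy/dx = -2x/(4y^3)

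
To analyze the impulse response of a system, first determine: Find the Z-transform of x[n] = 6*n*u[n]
Z{n*u[n]} = z/(z-1)^2
By linearity: Z{6*n*u[n]} = 6z/(z-1)^2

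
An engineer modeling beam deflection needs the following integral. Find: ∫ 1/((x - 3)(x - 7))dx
Partial fractions: 1/((x-3)(x-7)) = A/(x-3) + B/(x-7)
A = -1/4, B = 1/4
∫ [-1/4· 1/(x-3) + 1/4· 1/(x-7)] dx
= (1/4)[ln|x-7| - ln|x-3|] + C

Answer: (1/4)·ln|(x-7)/(x-3)| + C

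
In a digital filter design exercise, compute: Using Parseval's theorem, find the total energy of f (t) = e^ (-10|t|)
Parseval's theorem: E = integral |f(t)|^2 dt = (1/2pi) integral |F(omega)|^2 domega
E = integral_{-inf}^{inf} e^(-20|t|) dt = 2*integral_0^inf e^(-20t) dt = 2/(2*10) = 1/10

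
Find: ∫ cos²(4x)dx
Using identity cos²(u) = (1+cos(2u))/2:
∫ (1+cos(8x))/2 dx = x/2+sin(8x)/16+C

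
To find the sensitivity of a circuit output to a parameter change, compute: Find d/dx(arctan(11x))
d/dx[arctan(u)] = u'/(1+u²), u = 11x, u' = 11

Answer: 11/(1+121x²)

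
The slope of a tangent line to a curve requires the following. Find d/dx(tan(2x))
Chain rule: d/dx[tan(u)] = sec²(u)·u' where u = 2x
u' = 2

Answer: 2·sec²(2x)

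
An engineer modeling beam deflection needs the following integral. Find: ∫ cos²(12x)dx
Using identity cos²(u) = (1+cos(2u))/2:
∫ (1+cos(24x))/2 dx = x/2+sin(24x)/48+C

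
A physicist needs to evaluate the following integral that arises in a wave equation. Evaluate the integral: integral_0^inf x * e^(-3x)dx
This is a Gamma integral. Substitute u=3x (du=3 dx):
integral_0^inf x*e^(-3x) dx=(1/3^2) integral_0^inf u^1*e^(-u) du
=Gamma(2)/3^2=1!/3^2=1/9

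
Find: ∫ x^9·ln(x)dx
By parts: u=ln(x), dv=x^9 dx
du=1/x dx, v=x^10/10
=x^10·ln(x)/10 - ∫ x^9/10 dx
=x^10·ln(x)/10 - x^10/100+C

Answer: x^10(ln(x)/10-1/100)+C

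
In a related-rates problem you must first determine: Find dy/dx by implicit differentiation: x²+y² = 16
Differentiate both sides: 2x + 2y·(dy/dx)=0
Solve: dy/dx=-2x/(2y)=-x/y

Answer: dy/dx=-x/y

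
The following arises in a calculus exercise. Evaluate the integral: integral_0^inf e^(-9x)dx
integral_0^inf e^(-9x) dx=[-1/9*e^(-9x)]_0^inf
=0 - (-1/9)=1/9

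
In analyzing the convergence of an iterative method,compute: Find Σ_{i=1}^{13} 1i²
=1·n(n + 1)(2n + 1)/6=1·13·14·27/6=819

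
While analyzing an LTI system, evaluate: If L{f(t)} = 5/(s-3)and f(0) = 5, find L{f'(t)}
L{f'(t)} = s·F(s) - f(0) = 5s/(s-3) - 5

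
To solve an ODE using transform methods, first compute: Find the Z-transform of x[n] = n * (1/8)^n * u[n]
Using the property Z{n * a^n * u[n]} = az/(z-a)^2
With a = 1/8: X(z) = (1/8)z/(z - 1/8)^2, |z| > 1/8

Answer: (1/8)z/(z - 1/8)^2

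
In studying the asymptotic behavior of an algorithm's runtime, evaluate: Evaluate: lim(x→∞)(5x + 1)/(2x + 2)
Divide numerator and denominator by x:
lim (5+1/x)/(2+2/x) = 5/2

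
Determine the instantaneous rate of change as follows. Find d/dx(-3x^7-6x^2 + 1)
Power rule: d/dx(ax^n) = n·a·x^(n-1)
Term by term: -21·x^6 - 12·x

Answer: -21x^6 - 12x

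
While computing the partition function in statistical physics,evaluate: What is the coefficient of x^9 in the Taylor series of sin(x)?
sin(x)=Σ (-1)^k x^(2k+1)/(2k+1)!
For x^9: (-1)^4/9!=1/362880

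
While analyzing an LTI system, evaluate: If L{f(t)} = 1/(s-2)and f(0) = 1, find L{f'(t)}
L{f'(t)} = s·F(s) - f(0) = s/(s-2)-1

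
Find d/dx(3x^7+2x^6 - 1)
Power rule: d/dx(ax^n)=n·a·x^(n-1)
Term by term: 21·x^6 + 12·x^5

Answer: 21x^6 + 12x^5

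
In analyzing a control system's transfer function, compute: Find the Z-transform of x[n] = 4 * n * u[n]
Z{n * u[n]}=z/(z-1)^2
By linearity: Z{4 * n * u[n]}=4z/(z-1)^2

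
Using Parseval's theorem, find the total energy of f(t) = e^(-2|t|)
Parseval's theorem: E = integral |f(t)|^2 dt = (1/2pi) integral |F(omega)|^2 domega
E = integral_{-inf}^{inf} e^(-4|t|) dt = 2 * integral_0^inf e^(-4t) dt = 2/(2 * 2) = 1/2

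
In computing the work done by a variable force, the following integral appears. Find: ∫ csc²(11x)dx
Since d/dx[-cot(11x)]=11csc²(11x), integral=-cot(11x)/11 + C

Answer: (-1/11)cot(11x) + C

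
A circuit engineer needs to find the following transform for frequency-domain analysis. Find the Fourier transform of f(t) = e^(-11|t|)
Using the standard pair: F{e^(-a|t|)} = 2a/(a^2+omega^2)
With a = 11: F(omega) = 22/(121+omega^2)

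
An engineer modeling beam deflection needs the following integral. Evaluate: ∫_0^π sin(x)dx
Antiderivative: -cos(x)
Evaluate at bounds: [-cos(1·π)/1] - [-cos(1·0)/1]
=(-(-1)+(1))/1=2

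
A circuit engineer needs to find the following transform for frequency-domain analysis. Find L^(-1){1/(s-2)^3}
L^(-1){1/(s-a)^n}=t^(n-1)·e^(at)/(n-1)!
Here a=2, n=3: t^2·e^(2t)/2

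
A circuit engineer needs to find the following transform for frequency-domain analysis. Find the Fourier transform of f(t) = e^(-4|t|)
Using the standard pair: F{e^(-a|t|)}=2a/(a^2 + omega^2)
With a=4: F(omega)=8/(16 + omega^2)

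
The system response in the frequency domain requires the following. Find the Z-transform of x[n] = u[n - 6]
Using the time-shift property: Z{u[n-6]}=z^(-6) * z/(z-1)
=z^(-5)/(z-1)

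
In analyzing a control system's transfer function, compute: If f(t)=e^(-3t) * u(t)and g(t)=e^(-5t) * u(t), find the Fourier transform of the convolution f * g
By the convolution theorem: F{f*g}=F(omega)*G(omega)
F(omega)=1/(3+j*omega), G(omega)=1/(5+j*omega)
F{f*g}=1/((3+j*omega)(5+j*omega))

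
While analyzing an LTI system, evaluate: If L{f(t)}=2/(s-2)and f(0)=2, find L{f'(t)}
L{f'(t)} = s·F(s) - f(0) = 2s/(s-2)-2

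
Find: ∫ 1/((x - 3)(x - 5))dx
Partial fractions: 1/((x-3)(x-5))=A/(x-3) + B/(x-5)
A=-1/2, B=1/2
∫ [-1/2· 1/(x-3) + 1/2· 1/(x-5)] dx
=(1/2)[ln|x-5| - ln|x-3|] + C

Answer: (1/2)·ln|(x-5)/(x-3)| + C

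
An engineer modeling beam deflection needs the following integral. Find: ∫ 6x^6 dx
Using power rule: ∫ 6x^6 dx=6/7 x^7+C=(6/7)x^7+C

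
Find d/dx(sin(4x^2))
Chain rule: d/dx[sin(u)] = cos(u)·u' where u = 4x^2
u' = 8x

Answer: 8x·cos(4x^2)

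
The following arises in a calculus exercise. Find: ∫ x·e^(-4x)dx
Integration by parts: u=x, dv=e^(-4x) dx
du=dx, v=e^(-4x)/(-4)
=x·e^(-4x)/(-4) - ∫ e^(-4x)/(-4) dx
=x·e^(-4x)/(-4) - e^(-4x)/16 + C

Answer: e^(-4x)(x/(-4) - 1/16) + C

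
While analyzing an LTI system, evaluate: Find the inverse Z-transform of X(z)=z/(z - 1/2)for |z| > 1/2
Standard pair: z/(z-a) <-> a^n*u[n] for causal signals
With a = 1/2: x[n] = (1/2)^n*u[n]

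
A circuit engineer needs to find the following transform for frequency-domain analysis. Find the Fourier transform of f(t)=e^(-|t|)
Using the standard pair: F{e^(-a|t|)}=2a/(a^2 + omega^2)
With a=1: F(omega)=2/(1 + omega^2)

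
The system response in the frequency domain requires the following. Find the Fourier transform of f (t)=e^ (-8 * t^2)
The Fourier transform of a Gaussian e^(-a*t^2) is sqrt(pi/a)*e^(-omega^2/(4a)).
With a = 8: F(omega) = sqrt(pi/8)*e^(-omega^2/32)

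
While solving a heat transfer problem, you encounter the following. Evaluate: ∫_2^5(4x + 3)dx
Step 1: Find antiderivative F(x) = 2x^2 + 3x
Step 2: F(5) - F(2) = 65 - (14) = 51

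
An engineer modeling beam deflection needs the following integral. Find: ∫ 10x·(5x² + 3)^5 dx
Let u=5x² + 3, du=10x dx
∫ u^5 du=u^6/6 + C

Answer: (5x² + 3)^6/6 + C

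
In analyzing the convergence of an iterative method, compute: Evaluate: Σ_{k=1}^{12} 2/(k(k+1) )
Partial fractions: 2/(k(k+1)) = 2/k - 2/(k+1)
Telescoping sum: 2(1-1/13) = 2·12/13

Answer: 24/13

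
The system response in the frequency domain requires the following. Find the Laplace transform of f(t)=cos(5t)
L{cos(wt)}=s/(s²+w²)
L{cos(5t)}=s/(s²+25)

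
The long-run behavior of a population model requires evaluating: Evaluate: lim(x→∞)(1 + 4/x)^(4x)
Rewrite as [(1+4/x)^x]^4.
lim(1+4/x)^x=e^4, so limit=(e^4)^4=e^16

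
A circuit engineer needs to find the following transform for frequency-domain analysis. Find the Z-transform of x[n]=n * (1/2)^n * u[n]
Using the property Z{n*a^n*u[n]}=az/(z-a)^2
With a=1/2: X(z)=(1/2)z/(z - 1/2)^2, |z| > 1/2

Answer: (1/2)z/(z - 1/2)^2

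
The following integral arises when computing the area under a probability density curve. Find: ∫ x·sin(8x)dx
By parts: u = x, dv = sin(8x) dx
du = dx, v = -cos(8x)/8
= -x·cos(8x)/8+sin(8x)/8²+C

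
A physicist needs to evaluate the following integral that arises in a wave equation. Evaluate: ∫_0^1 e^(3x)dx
Antiderivative: (1/3)e^(3x)
Evaluate: (1/3)(e^3-1)

Answer: (e^3-1)/3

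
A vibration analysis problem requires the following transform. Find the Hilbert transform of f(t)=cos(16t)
The Hilbert transform shifts each frequency component by -pi/2.
H{cos(wt)} = sin(wt)
With w = 16: H{cos(16t)} = sin(16t)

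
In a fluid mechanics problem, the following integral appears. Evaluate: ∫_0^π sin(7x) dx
Antiderivative: -cos(7x)/7
Evaluate at bounds: [-cos(7·π)/7] - [-cos(7·0)/7]
= (-(-1) + (1))/7 = 2/7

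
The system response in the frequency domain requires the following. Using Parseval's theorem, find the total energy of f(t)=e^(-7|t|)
Parseval's theorem: E=integral |f(t)|^2 dt=(1/2pi) integral |F(omega)|^2 domega
E=integral_{-inf}^{inf} e^(-14|t|) dt=2 * integral_0^inf e^(-14t) dt=2/(2 * 7)=1/7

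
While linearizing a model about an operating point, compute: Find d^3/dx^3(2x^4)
Apply power rule 3 times:
d^1: 8x^3
d^2: 24x^2
d^3: 48x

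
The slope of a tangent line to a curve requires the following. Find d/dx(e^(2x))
Chain rule: d/dx[e^u] = e^u · u' where u = 2x
u' = 2

Answer: 2·e^(2x)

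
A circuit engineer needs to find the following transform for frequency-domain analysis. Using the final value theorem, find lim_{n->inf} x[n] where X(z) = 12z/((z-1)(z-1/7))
Final value theorem: lim x[n] = lim_{z->1} (z-1)*X(z)
(z-1)*X(z) = 12z/(z-1/7)
As z->1: 12/(1 - 1/7) = 12/(6/7) = 14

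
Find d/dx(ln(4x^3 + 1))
Chain rule: d/dx[ln(u)] = u'/u where u = 4x^3 + 1
u' = 12x^2

Answer: (12x^2)/(4x^3 + 1)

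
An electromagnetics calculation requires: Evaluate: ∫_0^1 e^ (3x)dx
Antiderivative: (1/3)e^(3x)
Evaluate: (1/3)(e^3 - 1)

Answer: (e^3 - 1)/3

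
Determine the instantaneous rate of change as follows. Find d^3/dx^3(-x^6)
Apply power rule 3 times:
d^1: -6x^5
d^2: -30x^4
d^3: -120x^3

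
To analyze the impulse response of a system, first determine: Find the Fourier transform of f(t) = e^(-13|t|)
Using the standard pair: F{e^(-a|t|)} = 2a/(a^2+omega^2)
With a = 13: F(omega) = 26/(169+omega^2)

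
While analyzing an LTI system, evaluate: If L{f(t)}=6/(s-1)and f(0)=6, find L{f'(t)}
L{f'(t)} = s·F(s) - f(0) = 6s/(s-1) - 6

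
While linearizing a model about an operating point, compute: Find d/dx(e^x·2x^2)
Product rule: (fg)'=f'g + fg'
f=e^x, f'=e^x
g=2x^2, g'=4x

Answer: 2·e^x·x^2 + 4·e^x·x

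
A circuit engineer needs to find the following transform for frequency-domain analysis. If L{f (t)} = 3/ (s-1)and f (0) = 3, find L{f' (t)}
L{f'(t)}=s·F(s) - f(0)=3s/(s-1) - 3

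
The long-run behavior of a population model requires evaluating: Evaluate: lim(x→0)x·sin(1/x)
Squeeze theorem: -|x| ≤ x·sin(1/x) ≤ |x|
Since x → 0 as x → 0, by squeeze theorem the limit is 0

Answer: 0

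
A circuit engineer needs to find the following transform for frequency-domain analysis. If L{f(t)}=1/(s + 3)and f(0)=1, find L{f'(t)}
L{f'(t)}=s·F(s) - f(0)=s/(s + 3) - 1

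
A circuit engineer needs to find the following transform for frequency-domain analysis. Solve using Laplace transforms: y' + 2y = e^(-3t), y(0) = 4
Take L: sY - 4+2Y=1/(s+3)
Y(s+2)=1/(s+3)+4
Y=1/((s+3)(s+2))+4/(s+2)
Partial fractions: 1/((s+3)(s+2))=-1/(s+3)+1/(s+2)
So Y=-1/(s+3)+5/(s+2)
Inverse Laplace transform (L^(-1){1/(s+3)}=e^(-3t), L^(-1){1/(s+2)}=e^(-2t)):

Answer: y(t)=-1·e^(-3t)+5·e^(-2t)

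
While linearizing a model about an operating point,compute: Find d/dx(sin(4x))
Chain rule: d/dx[sin(u)]=cos(u)·u' where u=4x
u'=4

Answer: 4·cos(4x)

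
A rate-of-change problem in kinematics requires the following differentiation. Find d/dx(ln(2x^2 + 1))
Chain rule: d/dx[ln(u)]=u'/u where u=2x^2 + 1
u'=4x

Answer: (4x)/(2x^2 + 1)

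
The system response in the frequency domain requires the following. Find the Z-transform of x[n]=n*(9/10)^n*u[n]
Using the property Z{n * a^n * u[n]}=az/(z-a)^2
With a=9/10: X(z)=(9/10)z/(z - 9/10)^2, |z| > 9/10

Answer: (9/10)z/(z - 9/10)^2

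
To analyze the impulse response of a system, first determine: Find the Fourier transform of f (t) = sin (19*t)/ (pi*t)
sin(W*t)/(pi*t)=(W/pi)*sinc(W*t/pi) is the impulse response of the ideal low-pass filter with cutoff W (here W=19).
Its Fourier transform is a rectangular function:
F(omega)=1 for |omega| < 19, 0 otherwise

Answer: rect(omega/38) [i.e., 1 for |omega| < 19, 0 otherwise]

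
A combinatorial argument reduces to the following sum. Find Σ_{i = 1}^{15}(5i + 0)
=5·Σ i+0·15=5·120+0=600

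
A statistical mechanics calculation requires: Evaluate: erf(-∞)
erf(-∞) = -1 (the error function is odd, so erf(-∞) = -erf(∞) = -1)

Answer: -1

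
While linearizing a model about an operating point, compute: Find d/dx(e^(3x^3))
Chain rule: d/dx[e^u]=e^u · u' where u=3x^3
u'=9x^2

Answer: 9x^2·e^(3x^3)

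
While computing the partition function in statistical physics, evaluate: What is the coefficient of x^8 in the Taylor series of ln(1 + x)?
ln(1+x)=Σ (-1)^(n+1) x^n/n
Coefficient of x^8=(-1)^9/8=-1/8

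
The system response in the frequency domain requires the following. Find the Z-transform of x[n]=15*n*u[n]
Z{n*u[n]} = z/(z-1)^2
By linearity: Z{15*n*u[n]} = 15z/(z-1)^2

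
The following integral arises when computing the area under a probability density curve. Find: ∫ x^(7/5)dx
Power rule: ∫ x^(7/5) dx=x^(12/5)/(12/5)+C

Answer: (5/12)·x^(12/5)+C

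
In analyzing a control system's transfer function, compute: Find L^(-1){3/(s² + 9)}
L^(-1){w/(s²+w²)}=sin(wt)
Here w=3

Answer: sin(3t)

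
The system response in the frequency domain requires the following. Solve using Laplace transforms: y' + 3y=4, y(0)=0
Take L of both sides: sY(s) - 0 + 3Y(s) = 4/s
Y(s)(s + 3) = 4/s + 0
Y(s) = 4/(s(s + 3)) + 0/(s + 3)
Partial fractions: 4/(s(s + 3)) = (4/3)/s - (4/3)/(s + 3)
So Y(s) = (4/3)/s - (4/3)/(s + 3)
Inverse transform (L^(-1){1/s} = 1, L^(-1){1/(s + 3)} = e^(-3t)):

Answer: y(t) = 4/3 - (4/3)·e^(-3t)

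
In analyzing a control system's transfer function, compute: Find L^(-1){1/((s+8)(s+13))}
Partial fractions: 1/((s + 8)(s + 13))=A/(s + 8) + B/(s + 13)
Cover-up: A=1/(s + 13)|_{s=-8}=1/5; B=1/(s + 8)|_{s=-13}=-1/5
L^(-1)=(1/5)e^(-8t) - (1/5)e^(-13t)

Answer: (1/5)(e^(-8t) - e^(-13t))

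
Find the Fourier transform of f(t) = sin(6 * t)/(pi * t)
sin(W * t)/(pi * t) = (W/pi) * sinc(W * t/pi) is the impulse response of the ideal low-pass filter with cutoff W (here W = 6).
Its Fourier transform is a rectangular function:
F(omega) = 1 for |omega| < 6, 0 otherwise

Answer: rect(omega/12) [i.e., 1 for |omega| < 6, 0 otherwise]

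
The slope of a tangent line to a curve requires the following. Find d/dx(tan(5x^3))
Chain rule: d/dx[tan(u)]=sec²(u)·u' where u=5x^3
u'=15x^2

Answer: 15x^2·sec²(5x^3)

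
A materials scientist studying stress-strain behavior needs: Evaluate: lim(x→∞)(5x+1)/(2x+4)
Divide numerator and denominator by x:
lim (5 + 1/x)/(2 + 4/x)=5/2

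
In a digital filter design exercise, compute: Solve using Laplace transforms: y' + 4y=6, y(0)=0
Take L of both sides: sY(s)-0+4Y(s)=6/s
Y(s)(s+4)=6/s+0
Y(s)=6/(s(s+4))+0/(s+4)
Partial fractions: 6/(s(s+4))=(3/2)/s - (3/2)/(s+4)
So Y(s)=(3/2)/s - (3/2)/(s+4)
Inverse transform (L^(-1){1/s}=1, L^(-1){1/(s+4)}=e^(-4t)):

Answer: y(t)=3/2 - (3/2)·e^(-4t)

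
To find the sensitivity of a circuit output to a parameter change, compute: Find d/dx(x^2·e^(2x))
Product rule: (fg)'=f'g+fg'
f=x^2, f'=2x
g=e^(2x), g'=2·e^(2x)

Answer: 2x·e^(2x)+2x^2·e^(2x)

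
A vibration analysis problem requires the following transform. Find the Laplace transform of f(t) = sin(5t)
L{sin(wt)}=w/(s² + w²)
L{sin(5t)}=5/(s² + 25)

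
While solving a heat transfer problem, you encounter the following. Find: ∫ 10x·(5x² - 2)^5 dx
Let u=5x² - 2, du=10x dx
∫ u^5 du=u^6/6+C

Answer: (5x² - 2)^6/6+C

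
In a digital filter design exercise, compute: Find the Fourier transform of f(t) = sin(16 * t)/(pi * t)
sin(W*t)/(pi*t)=(W/pi)*sinc(W*t/pi) is the impulse response of the ideal low-pass filter with cutoff W (here W=16).
Its Fourier transform is a rectangular function:
F(omega)=1 for |omega| < 16, 0 otherwise

Answer: rect(omega/32) [i.e., 1 for |omega| < 16, 0 otherwise]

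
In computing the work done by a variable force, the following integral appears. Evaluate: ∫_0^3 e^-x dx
Antiderivative: -e^-x
Evaluate: -(e^-3-1)

Answer: (e^-3-1)/(-1)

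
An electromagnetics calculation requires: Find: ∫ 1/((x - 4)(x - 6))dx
Partial fractions: 1/((x-4)(x-6))=A/(x-4) + B/(x-6)
A=-1/2, B=1/2
∫ [-1/2· 1/(x-4) + 1/2· 1/(x-6)] dx
=(1/2)[ln|x-6| - ln|x-4|] + C

Answer: (1/2)·ln|(x-6)/(x-4)| + C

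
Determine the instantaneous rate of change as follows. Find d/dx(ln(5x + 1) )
Chain rule: d/dx[ln(u)]=u'/u where u=5x+1
u'=5

Answer: (5)/(5x+1)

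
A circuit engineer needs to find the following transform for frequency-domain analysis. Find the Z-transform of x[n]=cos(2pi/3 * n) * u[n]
Z{cos(w0*n)*u[n]}=z(z - cos(w0))/(z^2 - 2z*cos(w0) + 1)
With w0=2pi/3: X(z)=z(z - cos(2pi/3))/(z^2 - 2z*cos(2pi/3) + 1)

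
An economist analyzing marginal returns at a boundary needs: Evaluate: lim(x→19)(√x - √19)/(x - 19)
Multiply by conjugate (√x+√19)/(√x+√19):
= (x - 19)/((x - 19)(√x+√19)) = 1/(√x+√19)
As x → 19: 1/(2√19)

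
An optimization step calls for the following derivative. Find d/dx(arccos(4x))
d/dx[arccos(u)]=-u'/√(1-u²), u=4x, u'=4

Answer: -4/√(1-16x²)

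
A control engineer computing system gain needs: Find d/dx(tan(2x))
Chain rule: d/dx[tan(u)]=sec²(u)·u' where u=2x
u'=2

Answer: 2·sec²(2x)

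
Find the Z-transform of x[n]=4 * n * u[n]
Z{n*u[n]} = z/(z-1)^2
By linearity: Z{4*n*u[n]} = 4z/(z-1)^2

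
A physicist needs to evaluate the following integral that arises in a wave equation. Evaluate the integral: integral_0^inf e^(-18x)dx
integral_0^inf e^(-18x) dx = [-1/18*e^(-18x)]_0^inf
= 0 - (-1/18) = 1/18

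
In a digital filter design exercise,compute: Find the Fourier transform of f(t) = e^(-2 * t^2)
The Fourier transform of a Gaussian e^(-a * t^2) is sqrt(pi/a) * e^(-omega^2/(4a)).
With a=2: F(omega)=sqrt(pi/2) * e^(-omega^2/8)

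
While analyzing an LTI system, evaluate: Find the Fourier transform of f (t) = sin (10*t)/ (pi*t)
sin(W * t)/(pi * t) = (W/pi) * sinc(W * t/pi) is the impulse response of the ideal low-pass filter with cutoff W (here W = 10).
Its Fourier transform is a rectangular function:
F(omega) = 1 for |omega| < 10, 0 otherwise

Answer: rect(omega/20) [i.e., 1 for |omega| < 10, 0 otherwise]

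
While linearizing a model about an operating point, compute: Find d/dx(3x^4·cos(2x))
Product rule: (fg)'=f'g+fg'
f=3x^4, f'=12x^3
g=cos(2x), g'=-2·sin(2x)

Answer: 12x^3·cos(2x)-6x^4·sin(2x)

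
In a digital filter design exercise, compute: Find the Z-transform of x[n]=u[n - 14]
Using the time-shift property: Z{u[n-14]}=z^(-14) * z/(z-1)
=z^(-13)/(z-1)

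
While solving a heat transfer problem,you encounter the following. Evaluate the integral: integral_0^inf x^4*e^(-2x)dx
This is a Gamma integral. Substitute u=2x (du=2 dx):
integral_0^inf x^4 * e^(-2x) dx=(1/2^5) integral_0^inf u^4 * e^(-u) du
=Gamma(5)/2^5=4!/2^5=24/32

Answer: 3/4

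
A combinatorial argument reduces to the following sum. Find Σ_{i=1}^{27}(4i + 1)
=4·Σ i+1·27=4·378+27=1539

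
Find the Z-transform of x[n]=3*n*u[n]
Z{n * u[n]}=z/(z-1)^2
By linearity: Z{3 * n * u[n]}=3z/(z-1)^2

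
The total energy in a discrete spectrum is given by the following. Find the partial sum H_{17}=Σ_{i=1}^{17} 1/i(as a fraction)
H_17 = 1+1/2+1/3+...+1/17
= 42142223/12252240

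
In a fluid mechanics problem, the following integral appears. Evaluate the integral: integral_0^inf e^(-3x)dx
integral_0^inf e^(-3x) dx=[-1/3 * e^(-3x)]_0^inf
=0 - (-1/3)=1/3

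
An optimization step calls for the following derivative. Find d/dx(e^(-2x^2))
Chain rule: d/dx[e^u] = e^u · u' where u = -2x^2
u' = -4x

Answer: -4x·e^(-2x^2)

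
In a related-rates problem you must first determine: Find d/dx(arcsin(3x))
d/dx[arcsin(u)] = u'/√(1-u²), u = 3x, u' = 3

Answer: 3/√(1-9x²)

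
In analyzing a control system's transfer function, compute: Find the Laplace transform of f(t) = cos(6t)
L{cos(wt)} = s/(s²+w²)
L{cos(6t)} = s/(s²+36)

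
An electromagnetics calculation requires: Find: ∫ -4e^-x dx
Since d/dx[e^-x] = - e^-x, we get 4e^-x + C

Answer: 4e^-x + C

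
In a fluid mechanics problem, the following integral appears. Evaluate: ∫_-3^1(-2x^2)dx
Step 1: Find antiderivative F(x)=(-2/3)x^3
Step 2: F(1) - F(-3)=-2/3 - (18)=-56/3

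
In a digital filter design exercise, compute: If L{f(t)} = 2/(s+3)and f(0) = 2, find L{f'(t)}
L{f'(t)} = s·F(s) - f(0) = 2s/(s + 3) - 2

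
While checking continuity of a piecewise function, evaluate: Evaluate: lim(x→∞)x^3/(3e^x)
Apply L'Hôpital 3 times (∞/∞ each time):
Eventually get 3!/(3e^x) → 0

Answer: 0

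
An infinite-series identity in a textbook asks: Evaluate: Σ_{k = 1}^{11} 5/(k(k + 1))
Partial fractions: 5/(k(k + 1)) = 5/k - 5/(k + 1)
Telescoping sum: 5(1 - 1/12) = 5·11/12

Answer: 55/12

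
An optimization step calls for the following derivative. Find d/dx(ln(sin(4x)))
Chain rule: d/dx[ln(u)] = u'/u where u = sin(4x)
u' = 4cos(4x)

Answer: (4cos(4x))/(sin(4x))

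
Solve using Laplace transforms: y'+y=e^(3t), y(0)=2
Take L: sY - 2+Y=1/(s-3)
Y(s+1)=1/(s-3)+2
Y=1/((s-3)(s+1))+2/(s+1)
Partial fractions: 1/((s-3)(s+1))=(1/4)/(s-3) - (1/4)/(s+1)
So Y=(1/4)/(s-3)+(7/4)/(s+1)
Inverse Laplace transform (L^(-1){1/(s-3)}=e^(3t), L^(-1){1/(s+1)}=e^(-t)):

Answer: y(t)=(1/4)·e^(3t)+(7/4)·e^(-t)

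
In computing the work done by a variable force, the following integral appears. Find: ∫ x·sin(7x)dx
By parts: u=x, dv=sin(7x) dx
du=dx, v=-cos(7x)/7
=-x·cos(7x)/7 + sin(7x)/7² + C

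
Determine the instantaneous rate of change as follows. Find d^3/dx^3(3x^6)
Apply power rule 3 times:
d^1: 18x^5
d^2: 90x^4
d^3: 360x^3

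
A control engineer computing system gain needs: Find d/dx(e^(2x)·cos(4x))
Product rule: (fg)'=f'g+fg'
f=e^(2x), f'=2·e^(2x)
g=cos(4x), g'=-4·sin(4x)

Answer: 2·e^(2x)·cos(4x)-4·e^(2x)·sin(4x)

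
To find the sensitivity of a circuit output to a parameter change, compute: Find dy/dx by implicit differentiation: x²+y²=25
Differentiate both sides: 2x + 2y·(dy/dx) = 0
Solve: dy/dx = -2x/(2y) = -x/y

Answer: dy/dx = -x/y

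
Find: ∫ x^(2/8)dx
Power rule: ∫ x^(1/4) dx = x^(5/4)/(5/4) + C

Answer: (4/5)·x^(5/4) + C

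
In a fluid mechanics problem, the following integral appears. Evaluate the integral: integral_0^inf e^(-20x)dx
integral_0^inf e^(-20x) dx=[-1/20*e^(-20x)]_0^inf
=0 - (-1/20)=1/20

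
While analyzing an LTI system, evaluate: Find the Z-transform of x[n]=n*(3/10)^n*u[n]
Using the property Z{n*a^n*u[n]} = az/(z-a)^2
With a = 3/10: X(z) = (3/10)z/(z - 3/10)^2, |z| > 3/10

Answer: (3/10)z/(z - 3/10)^2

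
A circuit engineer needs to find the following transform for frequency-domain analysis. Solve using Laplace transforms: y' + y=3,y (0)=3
Take L of both sides: sY(s) - 3 + Y(s)=3/s
Y(s)(s + 1)=3/s + 3
Y(s)=3/(s(s + 1)) + 3/(s + 1)
Partial fractions: 3/(s(s + 1))=3/s - 3/(s + 1)
So Y(s)=3/s
Inverse transform (L^(-1){1/s}=1, L^(-1){1/(s + 1)}=e^(-t)):

Answer: y(t)=3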